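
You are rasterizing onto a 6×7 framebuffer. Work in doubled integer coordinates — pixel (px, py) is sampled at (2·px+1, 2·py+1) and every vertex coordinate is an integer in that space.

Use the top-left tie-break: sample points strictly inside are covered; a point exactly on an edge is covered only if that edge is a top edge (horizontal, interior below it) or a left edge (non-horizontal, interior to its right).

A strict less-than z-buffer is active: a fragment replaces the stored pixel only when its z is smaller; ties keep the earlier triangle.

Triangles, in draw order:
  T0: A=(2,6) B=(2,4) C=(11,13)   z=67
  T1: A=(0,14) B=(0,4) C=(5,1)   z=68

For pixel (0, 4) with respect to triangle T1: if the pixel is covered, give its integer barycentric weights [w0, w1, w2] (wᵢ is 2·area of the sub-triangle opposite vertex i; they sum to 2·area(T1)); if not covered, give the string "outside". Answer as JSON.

T0:
  2·area = 18
  edge (2, 6)→(2, 4): d=(0,-2) top-left  bias=+0
  edge (2, 4)→(11, 13): d=(9,9) right/bottom  bias=-1
  edge (11, 13)→(2, 6): d=(-9,-7) top-left  bias=+0
    (0,1)@(1, 3): e=[-2,0,20] → .  [on edge]
    (1,2)@(3, 5): e=[2,0,16] → .  [on edge]
    (2,3)@(5, 7): e=[6,0,12] → .  [on edge]
    (3,4)@(7, 9): e=[10,0,8] → .  [on edge]
    (4,5)@(9, 11): e=[14,0,4] → .  [on edge]
    (5,6)@(11, 13): e=[18,0,0] → .  [on edge]
  covered (0 px):
    . . . . . .
    . . . . . .
    . . . . . .
    . . . . . .
    . . . . . .
    . . . . . .
    . . . . . .
T1:
  2·area = 50
  edge (0, 14)→(0, 4): d=(0,-10) top-left  bias=+0
  edge (0, 4)→(5, 1): d=(5,-3) top-left  bias=+0
  edge (5, 1)→(0, 14): d=(-5,13) right/bottom  bias=-1
    (2,0)@(5, 1): e=[50,0,0] → .  [on edge]
    (1,1)@(3, 3): e=[30,4,16] → X
    (2,1)@(5, 3): e=[50,10,-10] → .
    (0,2)@(1, 5): e=[10,8,32] → X
    (2,2)@(5, 5): e=[50,20,-20] → .
    (0,3)@(1, 7): e=[10,18,22] → X
    (1,3)@(3, 7): e=[30,24,-4] → .
    (0,4)@(1, 9): e=[10,28,12] → X
    (1,4)@(3, 9): e=[30,34,-14] → .
    (0,5)@(1, 11): e=[10,38,2] → X
    (1,5)@(3, 11): e=[30,44,-24] → .
    (0,6)@(1, 13): e=[10,48,-8] → .
  covered (6 px):
    . . . . . .
    . X . . . .
    X X . . . .
    X . . . . .
    X . . . . .
    X . . . . .
    . . . . . .

Final: [28,12,10]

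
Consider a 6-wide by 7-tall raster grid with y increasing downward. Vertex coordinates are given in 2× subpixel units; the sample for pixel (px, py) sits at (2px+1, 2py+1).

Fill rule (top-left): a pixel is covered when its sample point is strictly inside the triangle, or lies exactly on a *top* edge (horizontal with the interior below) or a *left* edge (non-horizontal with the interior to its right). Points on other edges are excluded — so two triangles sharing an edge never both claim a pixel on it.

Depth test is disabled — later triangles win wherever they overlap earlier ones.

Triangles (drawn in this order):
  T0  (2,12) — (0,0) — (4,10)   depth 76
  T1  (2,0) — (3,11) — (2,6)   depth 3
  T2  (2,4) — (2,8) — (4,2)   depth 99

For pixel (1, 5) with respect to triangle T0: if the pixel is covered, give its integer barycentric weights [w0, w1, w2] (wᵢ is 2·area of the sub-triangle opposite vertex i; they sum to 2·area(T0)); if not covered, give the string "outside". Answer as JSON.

T0:
  2·area = 28
  edge (2, 12)→(0, 0): d=(-2,-12) top-left  bias=+0
  edge (0, 0)→(4, 10): d=(4,10) right/bottom  bias=-1
  edge (4, 10)→(2, 12): d=(-2,2) right/bottom  bias=-1
    (0,1)@(1, 3): e=[6,2,20] → #
    (1,1)@(3, 3): e=[30,-18,16] → ·
    (5,1)@(11, 3): e=[126,-98,0] → ·  [on edge]
    (0,2)@(1, 5): e=[2,10,16] → #
    (1,2)@(3, 5): e=[26,-10,12] → ·
    (4,2)@(9, 5): e=[98,-70,0] → ·  [on edge]
    (0,3)@(1, 7): e=[-2,18,12] → ·
    (3,3)@(7, 7): e=[70,-42,0] → ·  [on edge]
    (1,4)@(3, 9): e=[18,6,4] → #
    (2,4)@(5, 9): e=[42,-14,0] → ·  [on edge]
    (1,5)@(3, 11): e=[14,14,0] → ·  [on edge]
    (0,6)@(1, 13): e=[-14,42,0] → ·  [on edge]
  covered (3 px):
    · · · · · ·
    # · · · · ·
    # · · · · ·
    · · · · · ·
    · # · · · ·
    · · · · · ·
    · · · · · ·
T1:
  2·area = 6
  edge (2, 0)→(3, 11): d=(1,11) right/bottom  bias=-1
  edge (3, 11)→(2, 6): d=(-1,-5) top-left  bias=+0
  edge (2, 6)→(2, 0): d=(0,-6) top-left  bias=+0
    (0,0)@(1, 1): e=[12,0,-6] → ·  [on edge]
    (1,5)@(3, 11): e=[0,0,6] → ·  [on edge]
  covered (0 px):
    · · · · · ·
    · · · · · ·
    · · · · · ·
    · · · · · ·
    · · · · · ·
    · · · · · ·
    · · · · · ·
T2:
  2·area = 8  (B↔C swapped to make it positive)
  edge (2, 4)→(4, 2): d=(2,-2) top-left  bias=+0
  edge (4, 2)→(2, 8): d=(-2,6) right/bottom  bias=-1
  edge (2, 8)→(2, 4): d=(0,-4) top-left  bias=+0
    (2,0)@(5, 1): e=[0,-4,12] → ·  [on edge]
    (1,1)@(3, 3): e=[0,4,4] → #  [on edge]
    (2,1)@(5, 3): e=[4,-8,12] → ·
    (0,2)@(1, 5): e=[0,12,-4] → ·  [on edge]
    (1,2)@(3, 5): e=[4,0,4] → ·  [on edge]
    (0,5)@(1, 11): e=[12,0,-4] → ·  [on edge]
  covered (1 px):
    · · · · · ·
    · # · · · ·
    · · · · · ·
    · · · · · ·
    · · · · · ·
    · · · · · ·
    · · · · · ·

Result: "outside"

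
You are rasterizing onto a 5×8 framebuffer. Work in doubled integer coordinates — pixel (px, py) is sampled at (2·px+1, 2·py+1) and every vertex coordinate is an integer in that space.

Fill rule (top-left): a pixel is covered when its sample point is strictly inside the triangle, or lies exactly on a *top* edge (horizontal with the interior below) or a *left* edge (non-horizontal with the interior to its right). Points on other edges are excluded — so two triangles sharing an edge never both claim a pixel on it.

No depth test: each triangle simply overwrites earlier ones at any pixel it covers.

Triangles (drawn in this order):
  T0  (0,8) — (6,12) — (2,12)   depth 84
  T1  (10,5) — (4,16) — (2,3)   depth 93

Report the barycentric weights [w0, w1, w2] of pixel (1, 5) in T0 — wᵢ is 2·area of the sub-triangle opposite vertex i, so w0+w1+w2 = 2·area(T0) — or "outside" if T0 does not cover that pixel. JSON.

T0:
  2·area = 16
  edge (0, 8)→(6, 12): d=(6,4) right/bottom  bias=-1
  edge (6, 12)→(2, 12): d=(-4,0) right/bottom  bias=-1
  edge (2, 12)→(0, 8): d=(-2,-4) top-left  bias=+0
    (0,4)@(1, 9): e=[2,12,2] → #
    (1,4)@(3, 9): e=[-6,12,10] → ·
    (0,5)@(1, 11): e=[14,4,-2] → ·
    (1,5)@(3, 11): e=[6,4,6] → #
    (2,5)@(5, 11): e=[-2,4,14] → ·
    (1,6)@(3, 13): e=[18,-4,2] → ·
  covered (2 px):
    · · · · ·
    · · · · ·
    · · · · ·
    · · · · ·
    # · · · ·
    · # · · ·
    · · · · ·
    · · · · ·
T1:
  2·area = 100
  edge (10, 5)→(4, 16): d=(-6,11) right/bottom  bias=-1
  edge (4, 16)→(2, 3): d=(-2,-13) top-left  bias=+0
  edge (2, 3)→(10, 5): d=(8,2) right/bottom  bias=-1
    (1,2)@(3, 5): e=[77,9,14] → #
    (2,2)@(5, 5): e=[55,35,10] → #
    (3,2)@(7, 5): e=[33,61,6] → #
    (4,2)@(9, 5): e=[11,87,2] → #
    (1,3)@(3, 7): e=[65,5,30] → #
    (4,3)@(9, 7): e=[-1,83,18] → ·
    (1,4)@(3, 9): e=[53,1,46] → #
    (4,4)@(9, 9): e=[-13,79,34] → ·
    (1,5)@(3, 11): e=[41,-3,62] → ·
    (2,5)@(5, 11): e=[19,23,58] → #
    (3,5)@(7, 11): e=[-3,49,54] → ·
    (2,6)@(5, 13): e=[7,19,74] → #
  covered (12 px):
    · · · · ·
    · · · · ·
    · # # # #
    · # # # ·
    · # # # ·
    · · # · ·
    · · # · ·
    · · · · ·

Final: [4,6,6]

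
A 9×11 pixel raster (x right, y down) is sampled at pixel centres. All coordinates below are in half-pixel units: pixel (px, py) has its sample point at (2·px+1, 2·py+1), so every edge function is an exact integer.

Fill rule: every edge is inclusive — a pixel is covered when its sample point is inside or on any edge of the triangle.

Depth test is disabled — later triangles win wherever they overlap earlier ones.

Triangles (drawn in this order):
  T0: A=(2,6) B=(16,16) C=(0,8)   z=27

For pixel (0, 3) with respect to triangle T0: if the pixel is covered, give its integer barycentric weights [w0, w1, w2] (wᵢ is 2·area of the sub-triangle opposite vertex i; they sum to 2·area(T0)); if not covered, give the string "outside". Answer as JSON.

T0:
  2·area = 48
  edge (2, 6)→(16, 16): d=(14,10) inclusive
  edge (16, 16)→(0, 8): d=(-16,-8) inclusive
  edge (0, 8)→(2, 6): d=(2,-2) inclusive
    (3,0)@(7, 1): e=[-120,168,0] → ·  [on edge]
    (2,1)@(5, 3): e=[-72,120,0] → ·  [on edge]
    (1,2)@(3, 5): e=[-24,72,0] → ·  [on edge]
    (0,3)@(1, 7): e=[24,24,0] → #  [on edge]
    (1,3)@(3, 7): e=[4,40,4] → #
    (2,3)@(5, 7): e=[-16,56,8] → ·
    (0,4)@(1, 9): e=[52,-8,4] → ·
    (1,4)@(3, 9): e=[32,8,8] → #
    (2,4)@(5, 9): e=[12,24,12] → #
    (3,4)@(7, 9): e=[-8,40,16] → ·
    (1,5)@(3, 11): e=[60,-24,12] → ·
    (2,5)@(5, 11): e=[40,-8,16] → ·
    (4,5)@(9, 11): e=[0,24,24] → #  [on edge]
  covered (7 px):
    · · · · · · · · ·
    · · · · · · · · ·
    · · · · · · · · ·
    # # · · · · · · ·
    · # # · · · · · ·
    · · · # # · · · ·
    · · · · · # · · ·
    · · · · · · · · ·
    · · · · · · · · ·
    · · · · · · · · ·
    · · · · · · · · ·

Final: [24,0,24]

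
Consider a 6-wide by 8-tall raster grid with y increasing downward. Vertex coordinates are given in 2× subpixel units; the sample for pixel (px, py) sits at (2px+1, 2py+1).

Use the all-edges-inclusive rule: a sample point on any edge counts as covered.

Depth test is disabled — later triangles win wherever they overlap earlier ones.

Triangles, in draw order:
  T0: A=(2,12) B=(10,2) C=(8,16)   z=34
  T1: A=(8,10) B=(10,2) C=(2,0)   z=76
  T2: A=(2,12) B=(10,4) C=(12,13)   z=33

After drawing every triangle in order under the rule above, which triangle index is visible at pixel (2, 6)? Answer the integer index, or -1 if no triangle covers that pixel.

T0:
  2·area = 92
  edge (2, 12)→(10, 2): d=(8,-10) inclusive
  edge (10, 2)→(8, 16): d=(-2,14) inclusive
  edge (8, 16)→(2, 12): d=(-6,-4) inclusive
    (4,2)@(9, 5): e=[14,8,70] → █
    (5,2)@(11, 5): e=[34,-20,78] → ·
    (3,3)@(7, 7): e=[10,32,50] → █
    (5,3)@(11, 7): e=[50,-24,66] → ·
    (2,4)@(5, 9): e=[6,56,30] → █
    (4,4)@(9, 9): e=[46,0,46] → █  [on edge]
    (5,4)@(11, 9): e=[66,-28,54] → ·
    (1,5)@(3, 11): e=[2,80,10] → █
    (4,5)@(9, 11): e=[62,-4,34] → ·
    (1,6)@(3, 13): e=[18,76,-2] → ·
    (2,6)@(5, 13): e=[38,48,6] → █
    (4,6)@(9, 13): e=[78,-8,22] → ·
  covered (12 px):
    · · · · · ·
    · · · · · ·
    · · · · █ ·
    · · · █ █ ·
    · · █ █ █ ·
    · █ █ █ · ·
    · · █ █ · ·
    · · · █ · ·
T1:
  2·area = 68  (B↔C swapped to make it positive)
  edge (8, 10)→(2, 0): d=(-6,-10) inclusive
  edge (2, 0)→(10, 2): d=(8,2) inclusive
  edge (10, 2)→(8, 10): d=(-2,8) inclusive
    (1,0)@(3, 1): e=[4,6,58] → █
    (2,0)@(5, 1): e=[24,2,42] → █
    (3,0)@(7, 1): e=[44,-2,26] → ·
    (1,1)@(3, 3): e=[-8,22,54] → ·
    (2,1)@(5, 3): e=[12,18,38] → █
    (3,1)@(7, 3): e=[32,14,22] → █
    (4,1)@(9, 3): e=[52,10,6] → █
    (5,1)@(11, 3): e=[72,6,-10] → ·
    (2,2)@(5, 5): e=[0,34,34] → █  [on edge]
    (5,2)@(11, 5): e=[60,22,-14] → ·
    (2,3)@(5, 7): e=[-12,50,30] → ·
    (3,3)@(7, 7): e=[8,46,14] → █
    (5,7)@(11, 15): e=[0,102,-34] → ·  [on edge]
  covered (9 px):
    · █ █ · · ·
    · · █ █ █ ·
    · · █ █ █ ·
    · · · █ · ·
    · · · · · ·
    · · · · · ·
    · · · · · ·
    · · · · · ·
T2:
  2·area = 88
  edge (2, 12)→(10, 4): d=(8,-8) inclusive
  edge (10, 4)→(12, 13): d=(2,9) inclusive
  edge (12, 13)→(2, 12): d=(-10,-1) inclusive
    (5,1)@(11, 3): e=[0,-11,99] → ·  [on edge]
    (4,2)@(9, 5): e=[0,11,77] → █  [on edge]
    (5,2)@(11, 5): e=[16,-7,79] → ·
    (3,3)@(7, 7): e=[0,33,55] → █  [on edge]
    (5,3)@(11, 7): e=[32,-3,59] → ·
    (2,4)@(5, 9): e=[0,55,33] → █  [on edge]
    (5,4)@(11, 9): e=[48,1,39] → █
    (1,5)@(3, 11): e=[0,77,11] → █  [on edge]
    (0,6)@(1, 13): e=[0,99,-11] → ·  [on edge]
    (1,6)@(3, 13): e=[16,81,-9] → ·
    (2,6)@(5, 13): e=[32,63,-7] → ·
    (3,6)@(7, 13): e=[48,45,-5] → ·
  covered (12 px):
    · · · · · ·
    · · · · · ·
    · · · · █ ·
    · · · █ █ ·
    · · █ █ █ █
    · █ █ █ █ █
    · · · · · ·
    · · · · · ·

Z-buffer (winner per pixel, '.' = empty):
  . 1 1 . . .
  . . 1 1 1 .
  . . 1 1 2 .
  . . . 2 2 .
  . . 2 2 2 2
  . 2 2 2 2 2
  . . 0 0 . .
  . . . 0 . .

Result: 0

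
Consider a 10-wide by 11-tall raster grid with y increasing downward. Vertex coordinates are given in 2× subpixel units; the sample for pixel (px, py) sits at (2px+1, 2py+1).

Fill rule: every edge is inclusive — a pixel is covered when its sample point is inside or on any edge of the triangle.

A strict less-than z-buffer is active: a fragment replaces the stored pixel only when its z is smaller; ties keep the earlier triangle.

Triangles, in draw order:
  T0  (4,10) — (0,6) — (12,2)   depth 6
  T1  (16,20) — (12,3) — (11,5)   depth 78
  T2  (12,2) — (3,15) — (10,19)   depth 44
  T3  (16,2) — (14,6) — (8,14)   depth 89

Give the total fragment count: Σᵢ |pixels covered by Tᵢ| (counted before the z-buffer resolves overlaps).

T0:
  2·area = 64
  edge (4, 10)→(0, 6): d=(-4,-4) inclusive
  edge (0, 6)→(12, 2): d=(12,-4) inclusive
  edge (12, 2)→(4, 10): d=(-8,8) inclusive
    (6,0)@(13, 1): e=[72,-8,0] → ·  [on edge]
    (7,0)@(15, 1): e=[80,0,-16] → ·  [on edge]
    (4,1)@(9, 3): e=[48,0,16] → █  [on edge]
    (5,1)@(11, 3): e=[56,8,0] → █  [on edge]
    (6,1)@(13, 3): e=[64,16,-16] → ·
    (1,2)@(3, 5): e=[16,0,48] → █  [on edge]
    (2,2)@(5, 5): e=[24,8,32] → █
    (3,2)@(7, 5): e=[32,16,16] → █
    (4,2)@(9, 5): e=[40,24,0] → █  [on edge]
    (5,2)@(11, 5): e=[48,32,-16] → ·
    (0,3)@(1, 7): e=[0,16,48] → █  [on edge]
    (3,3)@(7, 7): e=[24,40,0] → █  [on edge]
    (1,4)@(3, 9): e=[0,48,16] → █  [on edge]
    (2,4)@(5, 9): e=[8,56,0] → █  [on edge]
    (1,5)@(3, 11): e=[-8,72,0] → ·  [on edge]
    (2,5)@(5, 11): e=[0,80,-16] → ·  [on edge]
    (0,6)@(1, 13): e=[-24,88,0] → ·  [on edge]
    (3,6)@(7, 13): e=[0,112,-48] → ·  [on edge]
    (4,7)@(9, 15): e=[0,144,-80] → ·  [on edge]
    (5,8)@(11, 17): e=[0,176,-112] → ·  [on edge]
    (6,9)@(13, 19): e=[0,208,-144] → ·  [on edge]
    (7,10)@(15, 21): e=[0,240,-176] → ·  [on edge]
  covered (12 px):
    · · · · · · · · · ·
    · · · · █ █ · · · ·
    · █ █ █ █ · · · · ·
    █ █ █ █ · · · · · ·
    · █ █ · · · · · · ·
    · · · · · · · · · ·
    · · · · · · · · · ·
    · · · · · · · · · ·
    · · · · · · · · · ·
    · · · · · · · · · ·
    · · · · · · · · · ·
T1:
  2·area = 25  (B↔C swapped to make it positive)
  edge (16, 20)→(11, 5): d=(-5,-15) inclusive
  edge (11, 5)→(12, 3): d=(1,-2) inclusive
  edge (12, 3)→(16, 20): d=(4,17) inclusive
    (6,0)@(13, 1): e=[50,0,-25] → ·  [on edge]
    (5,2)@(11, 5): e=[0,0,25] → █  [on edge]
    (6,2)@(13, 5): e=[30,4,-9] → ·
    (5,3)@(11, 7): e=[-10,2,33] → ·
    (4,4)@(9, 9): e=[-50,0,75] → ·  [on edge]
    (6,4)@(13, 9): e=[10,8,7] → █
    (7,4)@(15, 9): e=[40,12,-27] → ·
    (6,5)@(13, 11): e=[0,10,15] → █  [on edge]
    (7,5)@(15, 11): e=[30,14,-19] → ·
    (3,6)@(7, 13): e=[-100,0,125] → ·  [on edge]
    (6,6)@(13, 13): e=[-10,12,23] → ·
    (2,8)@(5, 17): e=[-150,0,175] → ·  [on edge]
    (7,8)@(15, 17): e=[0,20,5] → █  [on edge]
    (1,10)@(3, 21): e=[-200,0,225] → ·  [on edge]
  covered (4 px):
    · · · · · · · · · ·
    · · · · · · · · · ·
    · · · · · █ · · · ·
    · · · · · · · · · ·
    · · · · · · █ · · ·
    · · · · · · █ · · ·
    · · · · · · · · · ·
    · · · · · · · · · ·
    · · · · · · · █ · ·
    · · · · · · · · · ·
    · · · · · · · · · ·
T2:
  2·area = 127  (B↔C swapped to make it positive)
  edge (12, 2)→(10, 19): d=(-2,17) inclusive
  edge (10, 19)→(3, 15): d=(-7,-4) inclusive
  edge (3, 15)→(12, 2): d=(9,-13) inclusive
    (5,2)@(11, 5): e=[11,102,14] → █
    (6,2)@(13, 5): e=[-23,110,40] → ·
    (4,3)@(9, 7): e=[41,80,6] → █
    (6,3)@(13, 7): e=[-27,96,58] → ·
    (4,4)@(9, 9): e=[37,66,24] → █
    (6,4)@(13, 9): e=[-31,82,76] → ·
    (3,5)@(7, 11): e=[67,44,16] → █
    (5,5)@(11, 11): e=[-1,60,68] → ·
    (2,6)@(5, 13): e=[97,22,8] → █
    (5,6)@(11, 13): e=[-5,46,86] → ·
    (1,7)@(3, 15): e=[127,0,0] → █  [on edge]
    (5,7)@(11, 15): e=[-9,32,104] → ·
  covered (16 px):
    · · · · · · · · · ·
    · · · · · · · · · ·
    · · · · · █ · · · ·
    · · · · █ █ · · · ·
    · · · · █ █ · · · ·
    · · · █ █ · · · · ·
    · · █ █ █ · · · · ·
    · █ █ █ █ · · · · ·
    · · · █ █ · · · · ·
    · · · · · · · · · ·
    · · · · · · · · · ·
T3:
  2·area = 8
  edge (16, 2)→(14, 6): d=(-2,4) inclusive
  edge (14, 6)→(8, 14): d=(-6,8) inclusive
  edge (8, 14)→(16, 2): d=(8,-12) inclusive
    (6,3)@(13, 7): e=[2,2,4] → █
    (7,3)@(15, 7): e=[-6,-14,28] → ·
    (6,4)@(13, 9): e=[-2,-10,20] → ·
  covered (1 px):
    · · · · · · · · · ·
    · · · · · · · · · ·
    · · · · · · · · · ·
    · · · · · · █ · · ·
    · · · · · · · · · ·
    · · · · · · · · · ·
    · · · · · · · · · ·
    · · · · · · · · · ·
    · · · · · · · · · ·
    · · · · · · · · · ·
    · · · · · · · · · ·

Answer: 33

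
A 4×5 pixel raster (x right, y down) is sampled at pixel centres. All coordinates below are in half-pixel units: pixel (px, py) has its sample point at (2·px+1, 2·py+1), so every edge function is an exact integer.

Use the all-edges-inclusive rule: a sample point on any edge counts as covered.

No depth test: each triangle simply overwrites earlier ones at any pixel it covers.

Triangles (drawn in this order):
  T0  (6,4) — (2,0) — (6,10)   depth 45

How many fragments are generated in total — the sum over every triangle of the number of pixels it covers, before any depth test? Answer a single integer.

T0:
  2·area = 24  (B↔C swapped to make it positive)
  edge (6, 4)→(6, 10): d=(0,6) inclusive
  edge (6, 10)→(2, 0): d=(-4,-10) inclusive
  edge (2, 0)→(6, 4): d=(4,4) inclusive
    (1,0)@(3, 1): e=[18,6,0] → X  [on edge]
    (2,0)@(5, 1): e=[6,26,-8] → .
    (1,1)@(3, 3): e=[18,-2,8] → .
    (2,1)@(5, 3): e=[6,18,0] → X  [on edge]
    (3,1)@(7, 3): e=[-6,38,-8] → .
    (2,2)@(5, 5): e=[6,10,8] → X
    (3,2)@(7, 5): e=[-6,30,0] → .  [on edge]
    (2,3)@(5, 7): e=[6,2,16] → X
    (3,3)@(7, 7): e=[-6,22,8] → .
    (2,4)@(5, 9): e=[6,-6,24] → .
  covered (4 px):
    . X . .
    . . X .
    . . X .
    . . X .
    . . . .

Final: 4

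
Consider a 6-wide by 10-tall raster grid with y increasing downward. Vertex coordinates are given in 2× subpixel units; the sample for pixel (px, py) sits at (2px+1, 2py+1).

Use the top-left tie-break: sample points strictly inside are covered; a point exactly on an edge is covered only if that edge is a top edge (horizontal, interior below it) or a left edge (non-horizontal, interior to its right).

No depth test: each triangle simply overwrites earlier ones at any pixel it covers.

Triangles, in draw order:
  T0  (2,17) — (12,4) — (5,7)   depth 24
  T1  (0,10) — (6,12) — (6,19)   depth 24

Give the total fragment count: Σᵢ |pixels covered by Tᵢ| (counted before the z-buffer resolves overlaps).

T0:
  2·area = 61  (B↔C swapped to make it positive)
  edge (2, 17)→(5, 7): d=(3,-10) top-left  bias=+0
  edge (5, 7)→(12, 4): d=(7,-3) top-left  bias=+0
  edge (12, 4)→(2, 17): d=(-10,13) right/bottom  bias=-1
    (5,2)@(11, 5): e=[54,4,3] → X
    (2,3)@(5, 7): e=[0,0,61] → X  [on edge]
    (3,3)@(7, 7): e=[20,6,35] → X
    (4,3)@(9, 7): e=[40,12,9] → X
    (5,3)@(11, 7): e=[60,18,-17] → .
    (2,4)@(5, 9): e=[6,14,41] → X
    (4,4)@(9, 9): e=[46,26,-11] → .
    (2,5)@(5, 11): e=[12,28,21] → X
    (3,5)@(7, 11): e=[32,34,-5] → .
    (2,6)@(5, 13): e=[18,42,1] → X
    (3,6)@(7, 13): e=[38,48,-25] → .
    (1,7)@(3, 15): e=[4,50,7] → X
  covered (9 px):
    . . . . . .
    . . . . . .
    . . . . . X
    . . X X X .
    . . X X . .
    . . X . . .
    . . X . . .
    . X . . . .
    . . . . . .
    . . . . . .
T1:
  2·area = 42
  edge (0, 10)→(6, 12): d=(6,2) right/bottom  bias=-1
  edge (6, 12)→(6, 19): d=(0,7) right/bottom  bias=-1
  edge (6, 19)→(0, 10): d=(-6,-9) top-left  bias=+0
    (0,5)@(1, 11): e=[4,35,3] → X
    (1,5)@(3, 11): e=[0,21,21] → .  [on edge]
    (0,6)@(1, 13): e=[16,35,-9] → .
    (1,6)@(3, 13): e=[12,21,9] → X
    (2,6)@(5, 13): e=[8,7,27] → X
    (3,6)@(7, 13): e=[4,-7,45] → .
    (4,6)@(9, 13): e=[0,-21,63] → .  [on edge]
    (1,7)@(3, 15): e=[24,21,-3] → .
    (2,7)@(5, 15): e=[20,7,15] → X
    (3,7)@(7, 15): e=[16,-7,33] → .
    (2,8)@(5, 17): e=[32,7,3] → X
    (3,8)@(7, 17): e=[28,-7,21] → .
  covered (5 px):
    . . . . . .
    . . . . . .
    . . . . . .
    . . . . . .
    . . . . . .
    X . . . . .
    . X X . . .
    . . X . . .
    . . X . . .
    . . . . . .

Result: 14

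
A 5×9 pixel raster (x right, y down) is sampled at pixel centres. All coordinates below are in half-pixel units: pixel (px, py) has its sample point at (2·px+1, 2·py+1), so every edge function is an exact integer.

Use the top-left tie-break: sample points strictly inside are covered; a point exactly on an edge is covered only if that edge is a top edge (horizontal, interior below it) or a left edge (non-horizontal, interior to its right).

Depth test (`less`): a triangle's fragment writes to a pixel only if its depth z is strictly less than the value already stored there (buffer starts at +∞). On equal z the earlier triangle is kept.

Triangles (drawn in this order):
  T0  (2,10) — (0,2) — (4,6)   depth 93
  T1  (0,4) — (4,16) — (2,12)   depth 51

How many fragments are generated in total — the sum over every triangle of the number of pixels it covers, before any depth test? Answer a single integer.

T0:
  2·area = 24
  edge (2, 10)→(0, 2): d=(-2,-8) top-left  bias=+0
  edge (0, 2)→(4, 6): d=(4,4) right/bottom  bias=-1
  edge (4, 6)→(2, 10): d=(-2,4) right/bottom  bias=-1
    (0,1)@(1, 3): e=[6,0,18] → ·  [on edge]
    (0,2)@(1, 5): e=[2,8,14] → #
    (1,2)@(3, 5): e=[18,0,6] → ·  [on edge]
    (0,3)@(1, 7): e=[-2,16,10] → ·
    (1,3)@(3, 7): e=[14,8,2] → #
    (2,3)@(5, 7): e=[30,0,-6] → ·  [on edge]
    (1,4)@(3, 9): e=[10,16,-2] → ·
    (3,4)@(7, 9): e=[42,0,-18] → ·  [on edge]
    (4,5)@(9, 11): e=[54,0,-30] → ·  [on edge]
  covered (2 px):
    · · · · ·
    · · · · ·
    # · · · ·
    · # · · ·
    · · · · ·
    · · · · ·
    · · · · ·
    · · · · ·
    · · · · ·
T1:
  2·area = 8
  edge (0, 4)→(4, 16): d=(4,12) right/bottom  bias=-1
  edge (4, 16)→(2, 12): d=(-2,-4) top-left  bias=+0
  edge (2, 12)→(0, 4): d=(-2,-8) top-left  bias=+0
    (0,3)@(1, 7): e=[0,6,2] → ·  [on edge]
    (1,6)@(3, 13): e=[0,2,6] → ·  [on edge]
  covered (0 px):
    · · · · ·
    · · · · ·
    · · · · ·
    · · · · ·
    · · · · ·
    · · · · ·
    · · · · ·
    · · · · ·
    · · · · ·

Final: 2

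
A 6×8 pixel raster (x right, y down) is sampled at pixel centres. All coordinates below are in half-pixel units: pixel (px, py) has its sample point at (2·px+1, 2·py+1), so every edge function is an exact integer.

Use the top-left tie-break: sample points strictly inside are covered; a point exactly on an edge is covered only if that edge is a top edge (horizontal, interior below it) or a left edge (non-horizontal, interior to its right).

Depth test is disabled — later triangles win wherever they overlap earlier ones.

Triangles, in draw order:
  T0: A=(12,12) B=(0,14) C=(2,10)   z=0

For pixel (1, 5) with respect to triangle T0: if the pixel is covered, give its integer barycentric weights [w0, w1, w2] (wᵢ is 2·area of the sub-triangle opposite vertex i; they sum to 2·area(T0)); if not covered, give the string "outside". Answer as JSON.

T0:
  2·area = 44
  edge (12, 12)→(0, 14): d=(-12,2) right/bottom  bias=-1
  edge (0, 14)→(2, 10): d=(2,-4) top-left  bias=+0
  edge (2, 10)→(12, 12): d=(10,2) right/bottom  bias=-1
    (1,5)@(3, 11): e=[30,6,8] → █
    (2,5)@(5, 11): e=[26,14,4] → █
    (3,5)@(7, 11): e=[22,22,0] → ·  [on edge]
    (0,6)@(1, 13): e=[10,2,32] → █
    (3,6)@(7, 13): e=[-2,26,20] → ·
    (0,7)@(1, 15): e=[-14,6,52] → ·
    (1,7)@(3, 15): e=[-18,14,48] → ·
    (2,7)@(5, 15): e=[-22,22,44] → ·
  covered (5 px):
    · · · · · ·
    · · · · · ·
    · · · · · ·
    · · · · · ·
    · · · · · ·
    · █ █ · · ·
    █ █ █ · · ·
    · · · · · ·

Final: [6,8,30]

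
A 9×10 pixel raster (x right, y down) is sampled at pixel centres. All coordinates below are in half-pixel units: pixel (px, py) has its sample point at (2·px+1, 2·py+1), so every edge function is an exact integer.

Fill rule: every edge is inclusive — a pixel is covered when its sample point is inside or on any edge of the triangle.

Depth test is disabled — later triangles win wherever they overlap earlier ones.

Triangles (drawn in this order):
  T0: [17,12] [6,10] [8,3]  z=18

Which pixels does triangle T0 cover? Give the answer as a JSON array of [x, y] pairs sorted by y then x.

T0:
  2·area = 81
  edge (17, 12)→(6, 10): d=(-11,-2) inclusive
  edge (6, 10)→(8, 3): d=(2,-7) inclusive
  edge (8, 3)→(17, 12): d=(9,9) inclusive
    (4,2)@(9, 5): e=[61,11,9] → #
    (5,2)@(11, 5): e=[65,25,-9] → ·
    (3,3)@(7, 7): e=[35,1,45] → #
    (5,3)@(11, 7): e=[43,29,9] → #
    (6,3)@(13, 7): e=[47,43,-9] → ·
    (3,4)@(7, 9): e=[13,5,63] → #
    (6,4)@(13, 9): e=[25,47,9] → #
    (7,4)@(15, 9): e=[29,61,-9] → ·
    (3,5)@(7, 11): e=[-9,9,81] → ·
    (4,5)@(9, 11): e=[-5,23,63] → ·
    (5,5)@(11, 11): e=[-1,37,45] → ·
    (6,5)@(13, 11): e=[3,51,27] → #
  covered (10 px):
    · · · · · · · · ·
    · · · · · · · · ·
    · · · · # · · · ·
    · · · # # # · · ·
    · · · # # # # · ·
    · · · · · · # # ·
    · · · · · · · · ·
    · · · · · · · · ·
    · · · · · · · · ·
    · · · · · · · · ·

Answer: [[4,2],[3,3],[4,3],[5,3],[3,4],[4,4],[5,4],[6,4],[6,5],[7,5]]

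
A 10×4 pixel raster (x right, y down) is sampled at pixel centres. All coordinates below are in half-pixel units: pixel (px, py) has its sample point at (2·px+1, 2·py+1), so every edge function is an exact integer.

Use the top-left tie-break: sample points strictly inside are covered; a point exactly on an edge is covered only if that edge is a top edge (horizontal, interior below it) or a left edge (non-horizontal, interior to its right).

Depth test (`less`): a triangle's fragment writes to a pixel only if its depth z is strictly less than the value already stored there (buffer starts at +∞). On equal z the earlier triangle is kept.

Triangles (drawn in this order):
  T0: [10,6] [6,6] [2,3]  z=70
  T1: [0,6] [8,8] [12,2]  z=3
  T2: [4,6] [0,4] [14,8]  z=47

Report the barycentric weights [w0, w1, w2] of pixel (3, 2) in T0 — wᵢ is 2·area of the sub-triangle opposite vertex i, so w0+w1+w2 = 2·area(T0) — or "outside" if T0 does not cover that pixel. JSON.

T0:
  2·area = 12
  edge (10, 6)→(6, 6): d=(-4,0) right/bottom  bias=-1
  edge (6, 6)→(2, 3): d=(-4,-3) top-left  bias=+0
  edge (2, 3)→(10, 6): d=(8,3) right/bottom  bias=-1
    (2,2)@(5, 5): e=[4,1,7] → #
    (3,2)@(7, 5): e=[4,7,1] → #
    (4,2)@(9, 5): e=[4,13,-5] → ·
    (2,3)@(5, 7): e=[-4,-7,23] → ·
    (3,3)@(7, 7): e=[-4,-1,17] → ·
  covered (2 px):
    · · · · · · · · · ·
    · · · · · · · · · ·
    · · # # · · · · · ·
    · · · · · · · · · ·
T1:
  2·area = 56  (B↔C swapped to make it positive)
  edge (0, 6)→(12, 2): d=(12,-4) top-left  bias=+0
  edge (12, 2)→(8, 8): d=(-4,6) right/bottom  bias=-1
  edge (8, 8)→(0, 6): d=(-8,-2) top-left  bias=+0
    (7,0)@(15, 1): e=[0,-14,70] → ·  [on edge]
    (4,1)@(9, 3): e=[0,14,42] → #  [on edge]
    (5,1)@(11, 3): e=[8,2,46] → #
    (6,1)@(13, 3): e=[16,-10,50] → ·
    (1,2)@(3, 5): e=[0,42,14] → #  [on edge]
    (2,2)@(5, 5): e=[8,30,18] → #
    (3,2)@(7, 5): e=[16,18,22] → #
    (5,2)@(11, 5): e=[32,-6,30] → ·
    (1,3)@(3, 7): e=[24,34,-2] → ·
    (2,3)@(5, 7): e=[32,22,2] → #
    (4,3)@(9, 7): e=[48,-2,10] → ·
  covered (8 px):
    · · · · · · · · · ·
    · · · · # # · · · ·
    · # # # # · · · · ·
    · · # # · · · · · ·
T2:
  2·area = 12
  edge (4, 6)→(0, 4): d=(-4,-2) top-left  bias=+0
  edge (0, 4)→(14, 8): d=(14,4) right/bottom  bias=-1
  edge (14, 8)→(4, 6): d=(-10,-2) top-left  bias=+0
    (1,2)@(3, 5): e=[2,2,8] → #
    (2,2)@(5, 5): e=[6,-6,12] → ·
    (1,3)@(3, 7): e=[-6,30,-12] → ·
    (4,3)@(9, 7): e=[6,6,0] → #  [on edge]
    (5,3)@(11, 7): e=[10,-2,4] → ·
  covered (2 px):
    · · · · · · · · · ·
    · · · · · · · · · ·
    · # · · · · · · · ·
    · · · · # · · · · ·

Final: [7,1,4]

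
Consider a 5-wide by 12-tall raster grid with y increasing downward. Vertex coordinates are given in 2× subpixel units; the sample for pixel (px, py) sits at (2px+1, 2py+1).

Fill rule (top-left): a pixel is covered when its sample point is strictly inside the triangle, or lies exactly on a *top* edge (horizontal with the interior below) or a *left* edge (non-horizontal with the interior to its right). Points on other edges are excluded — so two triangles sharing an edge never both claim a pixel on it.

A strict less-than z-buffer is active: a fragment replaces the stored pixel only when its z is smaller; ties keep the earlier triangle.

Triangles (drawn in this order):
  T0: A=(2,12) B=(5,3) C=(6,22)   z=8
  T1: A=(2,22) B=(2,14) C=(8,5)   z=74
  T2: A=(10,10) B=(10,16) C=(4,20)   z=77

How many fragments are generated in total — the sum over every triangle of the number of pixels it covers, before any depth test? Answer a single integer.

T0:
  2·area = 66
  edge (2, 12)→(5, 3): d=(3,-9) top-left  bias=+0
  edge (5, 3)→(6, 22): d=(1,19) right/bottom  bias=-1
  edge (6, 22)→(2, 12): d=(-4,-10) top-left  bias=+0
    (2,1)@(5, 3): e=[0,0,66] → .  [on edge]
    (2,2)@(5, 5): e=[6,2,58] → X
    (3,2)@(7, 5): e=[24,-36,78] → .
    (2,3)@(5, 7): e=[12,4,50] → X
    (3,3)@(7, 7): e=[30,-34,70] → .
    (1,4)@(3, 9): e=[0,44,22] → X  [on edge]
    (3,4)@(7, 9): e=[36,-32,62] → .
    (1,5)@(3, 11): e=[6,46,14] → X
    (3,5)@(7, 11): e=[42,-30,54] → .
    (1,6)@(3, 13): e=[12,48,6] → X
    (3,6)@(7, 13): e=[48,-28,46] → .
    (0,7)@(1, 15): e=[0,88,-22] → .  [on edge]
  covered (11 px):
    . . . . .
    . . . . .
    . . X . .
    . . X . .
    . X X . .
    . X X . .
    . X X . .
    . . X . .
    . . X . .
    . . X . .
    . . . . .
    . . . . .
T1:
  2·area = 48
  edge (2, 22)→(2, 14): d=(0,-8) top-left  bias=+0
  edge (2, 14)→(8, 5): d=(6,-9) top-left  bias=+0
  edge (8, 5)→(2, 22): d=(-6,17) right/bottom  bias=-1
    (3,3)@(7, 7): e=[40,3,5] → X
    (4,3)@(9, 7): e=[56,21,-29] → .
    (3,4)@(7, 9): e=[40,15,-7] → .
    (2,5)@(5, 11): e=[24,9,15] → X
    (3,5)@(7, 11): e=[40,27,-19] → .
    (1,6)@(3, 13): e=[8,3,37] → X
    (3,6)@(7, 13): e=[40,39,-31] → .
    (1,7)@(3, 15): e=[8,15,25] → X
    (2,7)@(5, 15): e=[24,33,-9] → .
    (1,8)@(3, 17): e=[8,27,13] → X
    (2,8)@(5, 17): e=[24,45,-21] → .
    (1,9)@(3, 19): e=[8,39,1] → X
  covered (7 px):
    . . . . .
    . . . . .
    . . . . .
    . . . X .
    . . . . .
    . . X . .
    . X X . .
    . X . . .
    . X . . .
    . X . . .
    . . . . .
    . . . . .
T2:
  2·area = 36
  edge (10, 10)→(10, 16): d=(0,6) right/bottom  bias=-1
  edge (10, 16)→(4, 20): d=(-6,4) right/bottom  bias=-1
  edge (4, 20)→(10, 10): d=(6,-10) top-left  bias=+0
    (4,6)@(9, 13): e=[6,22,8] → X
    (3,7)@(7, 15): e=[18,18,0] → X  [on edge]
    (3,8)@(7, 17): e=[18,6,12] → X
    (4,8)@(9, 17): e=[6,-2,32] → .
    (2,9)@(5, 19): e=[30,2,4] → X
    (3,9)@(7, 19): e=[18,-6,24] → .
    (2,10)@(5, 21): e=[30,-10,16] → .
  covered (5 px):
    . . . . .
    . . . . .
    . . . . .
    . . . . .
    . . . . .
    . . . . .
    . . . . X
    . . . X X
    . . . X .
    . . X . .
    . . . . .
    . . . . .

Final: 23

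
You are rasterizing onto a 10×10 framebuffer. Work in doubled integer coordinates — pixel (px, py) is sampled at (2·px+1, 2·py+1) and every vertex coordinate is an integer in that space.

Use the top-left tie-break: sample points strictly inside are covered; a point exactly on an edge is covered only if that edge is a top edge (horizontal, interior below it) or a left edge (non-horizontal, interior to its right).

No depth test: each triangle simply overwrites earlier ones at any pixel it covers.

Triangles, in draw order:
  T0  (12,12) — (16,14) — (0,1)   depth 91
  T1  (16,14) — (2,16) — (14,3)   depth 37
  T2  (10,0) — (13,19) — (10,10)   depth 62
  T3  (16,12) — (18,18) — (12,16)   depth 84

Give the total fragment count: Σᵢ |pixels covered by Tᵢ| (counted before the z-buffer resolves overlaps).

T0:
  2·area = 20  (B↔C swapped to make it positive)
  edge (12, 12)→(0, 1): d=(-12,-11) top-left  bias=+0
  edge (0, 1)→(16, 14): d=(16,13) right/bottom  bias=-1
  edge (16, 14)→(12, 12): d=(-4,-2) top-left  bias=+0
    (3,3)@(7, 7): e=[5,5,10] → █
    (4,3)@(9, 7): e=[27,-21,14] → ·
    (3,4)@(7, 9): e=[-19,37,2] → ·
    (4,4)@(9, 9): e=[3,11,6] → █
    (5,4)@(11, 9): e=[25,-15,10] → ·
    (4,5)@(9, 11): e=[-21,43,-2] → ·
    (5,5)@(11, 11): e=[1,17,2] → █
    (6,5)@(13, 11): e=[23,-9,6] → ·
    (5,6)@(11, 13): e=[-23,49,-6] → ·
  covered (3 px):
    · · · · · · · · · ·
    · · · · · · · · · ·
    · · · · · · · · · ·
    · · · █ · · · · · ·
    · · · · █ · · · · ·
    · · · · · █ · · · ·
    · · · · · · · · · ·
    · · · · · · · · · ·
    · · · · · · · · · ·
    · · · · · · · · · ·
T1:
  2·area = 158
  edge (16, 14)→(2, 16): d=(-14,2) right/bottom  bias=-1
  edge (2, 16)→(14, 3): d=(12,-13) top-left  bias=+0
  edge (14, 3)→(16, 14): d=(2,11) right/bottom  bias=-1
    (6,2)@(13, 5): e=[132,11,15] → █
    (7,2)@(15, 5): e=[128,37,-7] → ·
    (5,3)@(11, 7): e=[108,9,41] → █
    (7,3)@(15, 7): e=[100,61,-3] → ·
    (4,4)@(9, 9): e=[84,7,67] → █
    (7,4)@(15, 9): e=[72,85,1] → █
    (8,4)@(17, 9): e=[68,111,-21] → ·
    (3,5)@(7, 11): e=[60,5,93] → █
    (8,5)@(17, 11): e=[40,135,-17] → ·
    (2,6)@(5, 13): e=[36,3,119] → █
    (8,6)@(17, 13): e=[12,159,-13] → ·
    (1,7)@(3, 15): e=[12,1,145] → █
    (4,7)@(9, 15): e=[0,79,79] → ·  [on edge]
  covered (21 px):
    · · · · · · · · · ·
    · · · · · · · · · ·
    · · · · · · █ · · ·
    · · · · · █ █ · · ·
    · · · · █ █ █ █ · ·
    · · · █ █ █ █ █ · ·
    · · █ █ █ █ █ █ · ·
    · █ █ █ · · · · · ·
    · · · · · · · · · ·
    · · · · · · · · · ·
T2:
  2·area = 30
  edge (10, 0)→(13, 19): d=(3,19) right/bottom  bias=-1
  edge (13, 19)→(10, 10): d=(-3,-9) top-left  bias=+0
  edge (10, 10)→(10, 0): d=(0,-10) top-left  bias=+0
    (3,0)@(7, 1): e=[60,0,-30] → ·  [on edge]
    (4,3)@(9, 7): e=[40,0,-10] → ·  [on edge]
    (5,3)@(11, 7): e=[2,18,10] → █
    (6,3)@(13, 7): e=[-36,36,30] → ·
    (5,4)@(11, 9): e=[8,12,10] → █
    (6,4)@(13, 9): e=[-30,30,30] → ·
    (5,5)@(11, 11): e=[14,6,10] → █
    (6,5)@(13, 11): e=[-24,24,30] → ·
    (5,6)@(11, 13): e=[20,0,10] → █  [on edge]
    (6,6)@(13, 13): e=[-18,18,30] → ·
    (5,7)@(11, 15): e=[26,-6,10] → ·
    (6,9)@(13, 19): e=[0,0,30] → ·  [on edge]
  covered (4 px):
    · · · · · · · · · ·
    · · · · · · · · · ·
    · · · · · · · · · ·
    · · · · · █ · · · ·
    · · · · · █ · · · ·
    · · · · · █ · · · ·
    · · · · · █ · · · ·
    · · · · · · · · · ·
    · · · · · · · · · ·
    · · · · · · · · · ·
T3:
  2·area = 32
  edge (16, 12)→(18, 18): d=(2,6) right/bottom  bias=-1
  edge (18, 18)→(12, 16): d=(-6,-2) top-left  bias=+0
  edge (12, 16)→(16, 12): d=(4,-4) top-left  bias=+0
    (6,1)@(13, 3): e=[0,80,-48] → ·  [on edge]
    (7,4)@(15, 9): e=[0,48,-16] → ·  [on edge]
    (9,4)@(19, 9): e=[-24,56,0] → ·  [on edge]
    (8,5)@(17, 11): e=[-8,40,0] → ·  [on edge]
    (1,6)@(3, 13): e=[80,0,-48] → ·  [on edge]
    (7,6)@(15, 13): e=[8,24,0] → █  [on edge]
    (8,6)@(17, 13): e=[-4,28,8] → ·
    (4,7)@(9, 15): e=[48,0,-16] → ·  [on edge]
    (6,7)@(13, 15): e=[24,8,0] → █  [on edge]
    (8,7)@(17, 15): e=[0,16,16] → ·  [on edge]
    (5,8)@(11, 17): e=[40,-8,0] → ·  [on edge]
    (6,8)@(13, 17): e=[28,-4,8] → ·
    (7,8)@(15, 17): e=[16,0,16] → █  [on edge]
    (4,9)@(9, 19): e=[56,-24,0] → ·  [on edge]
  covered (5 px):
    · · · · · · · · · ·
    · · · · · · · · · ·
    · · · · · · · · · ·
    · · · · · · · · · ·
    · · · · · · · · · ·
    · · · · · · · · · ·
    · · · · · · · █ · ·
    · · · · · · █ █ · ·
    · · · · · · · █ █ ·
    · · · · · · · · · ·

Final: 33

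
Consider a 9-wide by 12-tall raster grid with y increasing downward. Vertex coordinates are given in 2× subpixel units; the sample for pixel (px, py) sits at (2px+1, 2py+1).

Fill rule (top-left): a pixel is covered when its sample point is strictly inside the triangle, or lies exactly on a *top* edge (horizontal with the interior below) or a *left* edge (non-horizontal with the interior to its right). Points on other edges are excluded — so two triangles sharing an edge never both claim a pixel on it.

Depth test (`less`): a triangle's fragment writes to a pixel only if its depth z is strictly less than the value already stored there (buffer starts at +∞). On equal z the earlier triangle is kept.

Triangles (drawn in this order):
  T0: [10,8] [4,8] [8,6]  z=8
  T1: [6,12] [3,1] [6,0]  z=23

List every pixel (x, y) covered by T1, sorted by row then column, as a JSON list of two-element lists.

T0:
  2·area = 12
  edge (10, 8)→(4, 8): d=(-6,0) right/bottom  bias=-1
  edge (4, 8)→(8, 6): d=(4,-2) top-left  bias=+0
  edge (8, 6)→(10, 8): d=(2,2) right/bottom  bias=-1
    (1,0)@(3, 1): e=[42,-30,0] → ·  [on edge]
    (2,1)@(5, 3): e=[30,-18,0] → ·  [on edge]
    (3,2)@(7, 5): e=[18,-6,0] → ·  [on edge]
    (3,3)@(7, 7): e=[6,2,4] → #
    (4,3)@(9, 7): e=[6,6,0] → ·  [on edge]
    (3,4)@(7, 9): e=[-6,10,8] → ·
    (5,4)@(11, 9): e=[-6,18,0] → ·  [on edge]
    (6,5)@(13, 11): e=[-18,30,0] → ·  [on edge]
    (7,6)@(15, 13): e=[-30,42,0] → ·  [on edge]
    (8,7)@(17, 15): e=[-42,54,0] → ·  [on edge]
  covered (1 px):
    · · · · · · · · ·
    · · · · · · · · ·
    · · · · · · · · ·
    · · · # · · · · ·
    · · · · · · · · ·
    · · · · · · · · ·
    · · · · · · · · ·
    · · · · · · · · ·
    · · · · · · · · ·
    · · · · · · · · ·
    · · · · · · · · ·
    · · · · · · · · ·
T1:
  2·area = 36
  edge (6, 12)→(3, 1): d=(-3,-11) top-left  bias=+0
  edge (3, 1)→(6, 0): d=(3,-1) top-left  bias=+0
  edge (6, 0)→(6, 12): d=(0,12) right/bottom  bias=-1
    (1,0)@(3, 1): e=[0,0,36] → #  [on edge]
    (2,0)@(5, 1): e=[22,2,12] → #
    (3,0)@(7, 1): e=[44,4,-12] → ·
    (1,1)@(3, 3): e=[-6,6,36] → ·
    (2,1)@(5, 3): e=[16,8,12] → #
    (3,1)@(7, 3): e=[38,10,-12] → ·
    (2,2)@(5, 5): e=[10,14,12] → #
    (3,2)@(7, 5): e=[32,16,-12] → ·
    (2,3)@(5, 7): e=[4,20,12] → #
    (3,3)@(7, 7): e=[26,22,-12] → ·
    (2,4)@(5, 9): e=[-2,26,12] → ·
    (4,11)@(9, 23): e=[0,72,-36] → ·  [on edge]
  covered (5 px):
    · # # · · · · · ·
    · · # · · · · · ·
    · · # · · · · · ·
    · · # · · · · · ·
    · · · · · · · · ·
    · · · · · · · · ·
    · · · · · · · · ·
    · · · · · · · · ·
    · · · · · · · · ·
    · · · · · · · · ·
    · · · · · · · · ·
    · · · · · · · · ·

Result: [[1,0],[2,0],[2,1],[2,2],[2,3]]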